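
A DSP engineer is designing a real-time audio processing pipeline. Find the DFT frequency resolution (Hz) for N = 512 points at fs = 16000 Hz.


DFT frequency resolution:
df = fs / N
   = 16000 / 512
   = 31.25 Hz

31.25 Hz


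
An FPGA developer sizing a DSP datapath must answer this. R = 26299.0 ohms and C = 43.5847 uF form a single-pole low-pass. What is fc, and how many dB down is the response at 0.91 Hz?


Step 1 — cutoff frequency:
fc = 1 / (2*pi*R*C)
C = 43.5847 uF = 4.35847e-05 F
fc = 1 / (2*pi*26299.0*4.35847e-05)
   = 0.13885 Hz

Step 2 — magnitude at f = 0.91 Hz:
|H(f)| = 1 / sqrt(1 + (f/fc)^2)
f/fc = 0.91 / 0.13885 = 6.553835
|H| = 1 / sqrt(1 + 42.952753) = 0.1508367
|H|_dB = 20*log10(0.1508367) = -16.43 dB

fc = 0.13885 Hz; |H(0.91 Hz)| = -16.43 dB


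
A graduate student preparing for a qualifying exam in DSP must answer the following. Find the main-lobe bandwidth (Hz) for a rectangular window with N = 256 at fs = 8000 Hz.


Main lobe width for a rectangular window:
Width = 2 * fs / N
      = 2 * 8000 / 256
      = 16000 / 256
      = 62.5 Hz

62.5 Hz


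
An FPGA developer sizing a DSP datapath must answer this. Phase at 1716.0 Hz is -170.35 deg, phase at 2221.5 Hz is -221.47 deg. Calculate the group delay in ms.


Group delay from phase difference:
tau = -d(phi)/d(omega)
d(phi) = -51.12 deg = -0.892212 rad
d(omega) = 2*pi*(2221.5 - 1716.0) = 3176.1502 rad/s
tau = -(-0.892212) / 3176.1502
    = 0.2809 ms

0.2809 ms


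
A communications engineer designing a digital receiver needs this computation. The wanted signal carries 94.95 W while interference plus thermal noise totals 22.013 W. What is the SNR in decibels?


SNR in decibels:
SNR = 10 * log10(Ps / Pn)
    = 10 * log10(94.95 / 22.013)
    = 10 * log10(4.3134)
    = 10 * 0.6348
    = 6.35 dB

6.35 dB


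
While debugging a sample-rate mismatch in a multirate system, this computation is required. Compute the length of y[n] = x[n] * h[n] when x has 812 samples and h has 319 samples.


Linear convolution output length:
L = N + M - 1
  = 812 + 319 - 1
  = 1130 samples

1130


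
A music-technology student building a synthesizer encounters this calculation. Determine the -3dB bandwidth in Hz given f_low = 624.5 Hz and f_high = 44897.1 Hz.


Bandwidth is the difference of -3dB frequencies:
BW = f_high - f_low
   = 44897.1 - 624.5
   = 44272.6 Hz

44272.6 Hz


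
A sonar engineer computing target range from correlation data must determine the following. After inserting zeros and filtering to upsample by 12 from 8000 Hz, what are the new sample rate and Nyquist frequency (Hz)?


Step 1 — output sample rate after interpolation by L:
fs_out = L * fs_in = 12 * 8000 = 96000 Hz

Step 2 — Nyquist frequency of the output stream:
f_Nyq = fs_out / 2 = 96000 / 2 = 48000.0 Hz

fs_out = 96000 Hz; f_Nyquist = 48000.0 Hz


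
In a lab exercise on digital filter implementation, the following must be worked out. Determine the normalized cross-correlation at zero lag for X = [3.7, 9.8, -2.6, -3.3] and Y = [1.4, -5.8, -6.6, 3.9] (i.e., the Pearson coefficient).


Pearson correlation coefficient (population):
r = cov(X,Y) / (std(X) * std(Y))
Mean X = 1.9, Mean Y = -1.775
Cov(X,Y) = -8.47
Std(X) = 5.313662, Std(Y) = 4.521269
r = -0.3526

-0.3526


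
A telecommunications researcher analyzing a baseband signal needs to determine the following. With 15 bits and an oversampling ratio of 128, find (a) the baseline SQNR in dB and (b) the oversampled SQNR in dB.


Step 1 — baseline SQNR at Nyquist:
SQNR_base = 6.02*N + 1.76
          = 6.02*15 + 1.76
          = 92.06 dB

Step 2 — oversampling processing gain:
G = 10*log10(OSR) = 10*log10(128) = 21.07 dB

Step 3 — total:
SQNR_total = 92.06 + 21.07 = 113.13 dB

Base SQNR = 92.06 dB; oversampled SQNR = 113.13 dB


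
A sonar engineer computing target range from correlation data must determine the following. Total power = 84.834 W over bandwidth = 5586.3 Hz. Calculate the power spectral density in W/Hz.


Power spectral density:
PSD = P / BW
    = 84.834 / 5586.3
    = 0.01518608 W/Hz

0.01518608 W/Hz


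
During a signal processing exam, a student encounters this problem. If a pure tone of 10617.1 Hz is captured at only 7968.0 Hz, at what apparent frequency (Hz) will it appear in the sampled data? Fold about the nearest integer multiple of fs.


Compute the nearest integer multiple of fs to the signal:
n = round(10617.1 / 7968.0) = 1
f_alias = |10617.1 - 1 * 7968.0|
        = |10617.1 - 7968.0|
        = 2649.1 Hz

2649.1


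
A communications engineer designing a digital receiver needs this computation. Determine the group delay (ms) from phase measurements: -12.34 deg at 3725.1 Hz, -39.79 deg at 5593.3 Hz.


Group delay from phase difference:
tau = -d(phi)/d(omega)
d(phi) = -27.45 deg = -0.479093 rad
d(omega) = 2*pi*(5593.3 - 3725.1) = 11738.2468 rad/s
tau = -(-0.479093) / 11738.2468
    = 0.0408 ms

0.0408 ms


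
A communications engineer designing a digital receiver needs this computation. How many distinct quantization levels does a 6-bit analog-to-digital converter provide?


Number of quantization levels = 2^N
= 2^6
= 64

64


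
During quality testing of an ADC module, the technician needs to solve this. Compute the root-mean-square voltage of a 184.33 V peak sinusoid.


RMS voltage for a sinusoidal waveform:
V_rms = V_peak / sqrt(2)
      = 184.33 / 1.414214
      = 130.341 V

130.341 V


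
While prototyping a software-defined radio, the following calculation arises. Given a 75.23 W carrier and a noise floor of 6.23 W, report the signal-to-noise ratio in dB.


SNR in decibels:
SNR = 10 * log10(Ps / Pn)
    = 10 * log10(75.23 / 6.23)
    = 10 * log10(12.0754)
    = 10 * 1.0819
    = 10.82 dB

10.82 dB


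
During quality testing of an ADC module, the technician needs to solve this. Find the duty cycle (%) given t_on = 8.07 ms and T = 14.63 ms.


Duty cycle as a percentage:
DC = (t_on / T) * 100
   = (8.07 / 14.63) * 100
   = 0.551606 * 100
   = 55.16 %

55.16 %


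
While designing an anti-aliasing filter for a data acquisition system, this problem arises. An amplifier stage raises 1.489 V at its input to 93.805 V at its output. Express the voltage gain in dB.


Voltage gain in dB:
G = 20 * log10(Vout / Vin)
  = 20 * log10(93.805 / 1.489)
  = 20 * log10(62.998657)
  = 20 * 1.799331
  = 35.99 dB

35.99 dB


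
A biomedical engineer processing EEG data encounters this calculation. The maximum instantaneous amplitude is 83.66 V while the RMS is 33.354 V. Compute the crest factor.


Crest factor is the ratio of peak to RMS:
CF = V_peak / V_rms
   = 83.66 / 33.354
   = 2.5082

2.5082


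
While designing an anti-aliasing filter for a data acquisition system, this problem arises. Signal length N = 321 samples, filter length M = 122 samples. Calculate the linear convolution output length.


Linear convolution output length:
L = N + M - 1
  = 321 + 122 - 1
  = 442 samples

442


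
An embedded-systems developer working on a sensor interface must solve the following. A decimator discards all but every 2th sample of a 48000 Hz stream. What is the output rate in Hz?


Decimation reduces the sample rate:
fs_out = fs_in / M
       = 48000 / 2
       = 24000.0 Hz

24000.0 Hz


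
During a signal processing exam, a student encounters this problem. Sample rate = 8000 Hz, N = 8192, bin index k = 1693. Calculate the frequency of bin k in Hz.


Frequency of DFT bin k:
f_k = k * fs / N
    = 1693 * 8000 / 8192
    = 13544000 / 8192
    = 1653.32 Hz

1653.32 Hz


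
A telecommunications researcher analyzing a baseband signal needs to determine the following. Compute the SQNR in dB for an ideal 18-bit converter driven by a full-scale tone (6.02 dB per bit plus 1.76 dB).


Theoretical SNR for a full-scale sinusoid:
SNR = 6.02 * N + 1.76
    = 6.02 * 18 + 1.76
    = 108.36 + 1.76
    = 110.12 dB

110.12 dB


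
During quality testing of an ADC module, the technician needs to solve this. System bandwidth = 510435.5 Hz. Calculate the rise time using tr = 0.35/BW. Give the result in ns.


Rise time from bandwidth relationship:
tr = 0.35 / BW
   = 0.35 / 510435.5
   = 6.856889852e-07 s
   = 685.689 ns

685.689 ns


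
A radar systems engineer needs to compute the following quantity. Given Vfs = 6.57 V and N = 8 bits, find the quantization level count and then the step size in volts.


Step 1 — number of quantization levels:
L = 2^N = 2^8 = 256

Step 2 — LSB step size:
delta = Vfs / L
      = 6.57 / 256
      = 0.02566406 V

Levels = 256; step size = 0.02566406 V


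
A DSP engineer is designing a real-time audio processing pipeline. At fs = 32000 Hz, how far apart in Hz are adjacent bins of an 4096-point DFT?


DFT frequency resolution:
df = fs / N
   = 32000 / 4096
   = 7.8125 Hz

7.8125 Hz


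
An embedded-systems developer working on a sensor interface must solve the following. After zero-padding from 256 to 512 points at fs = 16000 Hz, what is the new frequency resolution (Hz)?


Frequency resolution after zero-padding:
N_padded = 256 * 2 = 512
df = fs / N_padded
   = 16000 / 512
   = 31.25 Hz

31.25 Hz


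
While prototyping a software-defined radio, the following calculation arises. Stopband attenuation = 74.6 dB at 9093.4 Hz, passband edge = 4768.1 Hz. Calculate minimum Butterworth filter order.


Butterworth filter order formula:
n = log10(10^(A/10) - 1) / (2 * log10(f_stop/f_pass))
10^(74.6/10) - 1 = 28840314.0313
f_stop/f_pass = 9093.4 / 4768.1 = 1.9071
n = 13.3033 -> ceil = 14

14


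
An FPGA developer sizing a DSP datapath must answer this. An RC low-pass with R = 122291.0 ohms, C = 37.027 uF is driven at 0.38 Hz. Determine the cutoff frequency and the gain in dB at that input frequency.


Step 1 — cutoff frequency:
fc = 1 / (2*pi*R*C)
C = 37.027 uF = 3.7027e-05 F
fc = 1 / (2*pi*122291.0*3.7027e-05)
   = 0.0351485 Hz

Step 2 — magnitude at f = 0.38 Hz:
|H(f)| = 1 / sqrt(1 + (f/fc)^2)
f/fc = 0.38 / 0.0351485 = 10.811272
|H| = 1 / sqrt(1 + 116.883602) = 0.0921029
|H|_dB = 20*log10(0.0921029) = -20.71 dB

fc = 0.0351485 Hz; |H(0.38 Hz)| = -20.71 dB


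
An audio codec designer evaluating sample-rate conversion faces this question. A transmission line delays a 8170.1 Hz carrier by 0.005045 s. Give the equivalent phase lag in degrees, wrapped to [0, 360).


Phase shift from frequency and time delay:
phi = 360 * f * t_delay
    = 360 * 8170.1 * 0.005045
    = 14838.54 degrees
    mod 360 = 78.54 degrees

78.54 degrees


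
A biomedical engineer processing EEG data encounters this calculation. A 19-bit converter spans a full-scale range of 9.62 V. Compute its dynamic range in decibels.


Dynamic range from full-scale to LSB:
V_min = V_max / 2^bits = 9.62 / 2^19
DR = 20 * log10(V_max / V_min)
   = 20 * log10(2^19)
   = 20 * 19 * log10(2)
   = 114.39 dB

114.39 dB


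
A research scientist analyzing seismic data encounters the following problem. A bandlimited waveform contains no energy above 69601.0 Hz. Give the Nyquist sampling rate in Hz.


The Nyquist rate is twice the maximum frequency component.
fs_min = 2 * fmax
      = 2 * 69601.0
      = 139202.0 Hz

139202.0


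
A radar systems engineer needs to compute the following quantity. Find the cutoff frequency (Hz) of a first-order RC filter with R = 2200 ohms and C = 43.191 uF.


Cutoff frequency of a first-order RC filter:
fc = 1 / (2 * pi * R * C)
C = 43.191 uF = 4.3191e-05 F
fc = 1 / (2 * pi * 2200 * 4.3191e-05)
   = 1 / 0.59702952452527
   = 1.674959 Hz

1.674959 Hz


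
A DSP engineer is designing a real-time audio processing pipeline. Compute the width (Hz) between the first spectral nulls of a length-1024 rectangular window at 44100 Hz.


Main lobe width for a rectangular window:
Width = 2 * fs / N
      = 2 * 44100 / 1024
      = 88200 / 1024
      = 86.133 Hz

86.133 Hz


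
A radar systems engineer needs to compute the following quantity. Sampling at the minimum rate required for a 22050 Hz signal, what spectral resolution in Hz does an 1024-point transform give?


Step 1 — Nyquist sampling rate:
fs = 2 * fmax = 2 * 22050 = 44100 Hz

Step 2 — DFT bin spacing:
df = fs / N = 44100 / 1024 = 43.0664 Hz

43.0664 Hz


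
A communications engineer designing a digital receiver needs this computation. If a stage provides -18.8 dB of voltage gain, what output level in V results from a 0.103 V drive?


Output voltage from dB gain:
V_out = V_in * 10^(gain_dB / 20)
      = 0.103 * 10^(-18.8 / 20)
      = 0.103 * 0.114815
      = 0.0118 V

0.0118 V


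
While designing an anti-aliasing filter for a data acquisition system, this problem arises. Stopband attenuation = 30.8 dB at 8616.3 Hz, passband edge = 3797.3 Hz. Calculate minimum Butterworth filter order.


Butterworth filter order formula:
n = log10(10^(A/10) - 1) / (2 * log10(f_stop/f_pass))
10^(30.8/10) - 1 = 1201.2644
f_stop/f_pass = 8616.3 / 3797.3 = 2.2691
n = 4.3272 -> ceil = 5

5


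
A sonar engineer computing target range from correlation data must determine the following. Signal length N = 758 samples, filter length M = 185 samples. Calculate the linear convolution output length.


Linear convolution output length:
L = N + M - 1
  = 758 + 185 - 1
  = 942 samples

942


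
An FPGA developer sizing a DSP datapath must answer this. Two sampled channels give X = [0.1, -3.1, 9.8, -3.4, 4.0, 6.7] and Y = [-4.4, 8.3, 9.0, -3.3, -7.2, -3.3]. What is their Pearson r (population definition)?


Pearson correlation coefficient (population):
r = cov(X,Y) / (std(X) * std(Y))
Mean X = 2.35, Mean Y = -0.15
Cov(X,Y) = 4.075833
Std(X) = 4.915537, Std(Y) = 6.36049
r = 0.1304

0.1304


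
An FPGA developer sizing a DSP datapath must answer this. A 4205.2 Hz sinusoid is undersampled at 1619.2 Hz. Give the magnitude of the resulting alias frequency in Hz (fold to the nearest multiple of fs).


Compute the nearest integer multiple of fs to the signal:
n = round(4205.2 / 1619.2) = 3
f_alias = |4205.2 - 3 * 1619.2|
        = |4205.2 - 4857.6|
        = 652.4 Hz

652.4


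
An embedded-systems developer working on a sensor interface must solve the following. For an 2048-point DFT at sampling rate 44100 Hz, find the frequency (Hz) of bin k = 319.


Frequency of DFT bin k:
f_k = k * fs / N
    = 319 * 44100 / 2048
    = 14067900 / 2048
    = 6869.092 Hz

6869.092 Hz


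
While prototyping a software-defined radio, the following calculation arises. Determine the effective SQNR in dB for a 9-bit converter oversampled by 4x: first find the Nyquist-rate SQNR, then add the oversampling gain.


Step 1 — baseline SQNR at Nyquist:
SQNR_base = 6.02*N + 1.76
          = 6.02*9 + 1.76
          = 55.94 dB

Step 2 — oversampling processing gain:
G = 10*log10(OSR) = 10*log10(4) = 6.02 dB

Step 3 — total:
SQNR_total = 55.94 + 6.02 = 61.96 dB

Base SQNR = 55.94 dB; oversampled SQNR = 61.96 dB


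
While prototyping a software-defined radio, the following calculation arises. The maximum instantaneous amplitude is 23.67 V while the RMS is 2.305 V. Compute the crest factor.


Crest factor is the ratio of peak to RMS:
CF = V_peak / V_rms
   = 23.67 / 2.305
   = 10.269

10.269


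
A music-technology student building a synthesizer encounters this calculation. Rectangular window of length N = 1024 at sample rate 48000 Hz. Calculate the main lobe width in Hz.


Main lobe width for a rectangular window:
Width = 2 * fs / N
      = 2 * 48000 / 1024
      = 96000 / 1024
      = 93.75 Hz

93.75 Hz


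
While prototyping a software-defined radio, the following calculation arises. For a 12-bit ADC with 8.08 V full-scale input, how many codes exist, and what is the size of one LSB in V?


Step 1 — number of quantization levels:
L = 2^N = 2^12 = 4096

Step 2 — LSB step size:
delta = Vfs / L
      = 8.08 / 4096
      = 0.00197266 V

Levels = 4096; step size = 0.00197266 V


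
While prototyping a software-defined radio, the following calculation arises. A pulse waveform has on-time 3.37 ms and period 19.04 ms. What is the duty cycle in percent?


Duty cycle as a percentage:
DC = (t_on / T) * 100
   = (3.37 / 19.04) * 100
   = 0.176996 * 100
   = 17.7 %

17.7 %


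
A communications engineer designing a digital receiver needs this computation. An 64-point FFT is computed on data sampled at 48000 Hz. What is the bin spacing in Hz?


DFT frequency resolution:
df = fs / N
   = 48000 / 64
   = 750.0 Hz

750.0 Hz


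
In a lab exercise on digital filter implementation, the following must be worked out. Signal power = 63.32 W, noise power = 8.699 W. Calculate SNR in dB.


SNR in decibels:
SNR = 10 * log10(Ps / Pn)
    = 10 * log10(63.32 / 8.699)
    = 10 * log10(7.279)
    = 10 * 0.8621
    = 8.62 dB

8.62 dB


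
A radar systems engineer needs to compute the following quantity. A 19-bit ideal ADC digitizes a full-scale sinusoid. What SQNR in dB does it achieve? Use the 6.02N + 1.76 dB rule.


Theoretical SNR for a full-scale sinusoid:
SNR = 6.02 * N + 1.76
    = 6.02 * 19 + 1.76
    = 114.38 + 1.76
    = 116.14 dB

116.14 dB


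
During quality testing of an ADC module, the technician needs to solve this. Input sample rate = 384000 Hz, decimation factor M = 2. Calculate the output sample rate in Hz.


Decimation reduces the sample rate:
fs_out = fs_in / M
       = 384000 / 2
       = 192000.0 Hz

192000.0 Hz


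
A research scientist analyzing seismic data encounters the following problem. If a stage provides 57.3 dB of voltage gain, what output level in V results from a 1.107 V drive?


Output voltage from dB gain:
V_out = V_in * 10^(gain_dB / 20)
      = 1.107 * 10^(57.3 / 20)
      = 1.107 * 732.824533
      = 811.2368 V

811.2368 V


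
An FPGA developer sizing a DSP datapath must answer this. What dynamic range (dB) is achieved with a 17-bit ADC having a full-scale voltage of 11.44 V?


Dynamic range from full-scale to LSB:
V_min = V_max / 2^bits = 11.44 / 2^17
DR = 20 * log10(V_max / V_min)
   = 20 * log10(2^17)
   = 20 * 17 * log10(2)
   = 102.35 dB

102.35 dB


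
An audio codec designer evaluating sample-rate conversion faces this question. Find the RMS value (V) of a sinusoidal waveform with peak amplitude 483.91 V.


RMS voltage for a sinusoidal waveform:
V_rms = V_peak / sqrt(2)
      = 483.91 / 1.414214
      = 342.176 V

342.176 V


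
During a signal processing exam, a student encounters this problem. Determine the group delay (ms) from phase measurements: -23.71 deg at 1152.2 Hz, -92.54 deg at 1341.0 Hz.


Group delay from phase difference:
tau = -d(phi)/d(omega)
d(phi) = -68.83 deg = -1.20131 rad
d(omega) = 2*pi*(1341.0 - 1152.2) = 1186.2654 rad/s
tau = -(-1.20131) / 1186.2654
    = 1.0127 ms

1.0127 ms


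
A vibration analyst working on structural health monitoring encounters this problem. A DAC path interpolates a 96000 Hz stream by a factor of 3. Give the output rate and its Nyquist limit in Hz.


Step 1 — output sample rate after interpolation by L:
fs_out = L * fs_in = 3 * 96000 = 288000 Hz

Step 2 — Nyquist frequency of the output stream:
f_Nyq = fs_out / 2 = 288000 / 2 = 144000.0 Hz

fs_out = 288000 Hz; f_Nyquist = 144000.0 Hz


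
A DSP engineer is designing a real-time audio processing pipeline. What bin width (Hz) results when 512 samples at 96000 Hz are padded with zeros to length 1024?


Frequency resolution after zero-padding:
N_padded = 512 * 2 = 1024
df = fs / N_padded
   = 96000 / 1024
   = 93.75 Hz

93.75 Hz


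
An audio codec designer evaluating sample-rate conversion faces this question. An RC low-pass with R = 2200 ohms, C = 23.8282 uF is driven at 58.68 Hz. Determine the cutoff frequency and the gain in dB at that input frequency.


Step 1 — cutoff frequency:
fc = 1 / (2*pi*R*C)
C = 23.8282 uF = 2.38282e-05 F
fc = 1 / (2*pi*2200*2.38282e-05)
   = 3.03603 Hz

Step 2 — magnitude at f = 58.68 Hz:
|H(f)| = 1 / sqrt(1 + (f/fc)^2)
f/fc = 58.68 / 3.03603 = 19.327872
|H| = 1 / sqrt(1 + 373.566636) = 0.0516696
|H|_dB = 20*log10(0.0516696) = -25.74 dB

fc = 3.03603 Hz; |H(58.68 Hz)| = -25.74 dB


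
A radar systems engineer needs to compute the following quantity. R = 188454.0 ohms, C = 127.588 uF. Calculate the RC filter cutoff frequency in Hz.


Cutoff frequency of a first-order RC filter:
fc = 1 / (2 * pi * R * C)
C = 127.588 uF = 0.000127588 F
fc = 1 / (2 * pi * 188454.0 * 0.000127588)
   = 1 / 151.07585403814
   = 0.006619 Hz

0.006619 Hz


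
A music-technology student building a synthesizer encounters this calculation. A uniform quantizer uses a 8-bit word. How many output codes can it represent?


Number of quantization levels = 2^N
= 2^8
= 256

256


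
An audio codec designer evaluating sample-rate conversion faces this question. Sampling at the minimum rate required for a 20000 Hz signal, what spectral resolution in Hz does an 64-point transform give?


Step 1 — Nyquist sampling rate:
fs = 2 * fmax = 2 * 20000 = 40000 Hz

Step 2 — DFT bin spacing:
df = fs / N = 40000 / 64 = 625.0 Hz

625.0 Hz


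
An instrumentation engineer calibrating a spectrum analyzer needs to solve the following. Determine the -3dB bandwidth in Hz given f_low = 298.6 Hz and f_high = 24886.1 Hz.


Bandwidth is the difference of -3dB frequencies:
BW = f_high - f_low
   = 24886.1 - 298.6
   = 24587.5 Hz

24587.5 Hz


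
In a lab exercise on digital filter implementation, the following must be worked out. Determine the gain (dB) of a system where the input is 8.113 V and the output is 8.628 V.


Voltage gain in dB:
G = 20 * log10(Vout / Vin)
  = 20 * log10(8.628 / 8.113)
  = 20 * log10(1.063478)
  = 20 * 0.026729
  = 0.53 dB

0.53 dB


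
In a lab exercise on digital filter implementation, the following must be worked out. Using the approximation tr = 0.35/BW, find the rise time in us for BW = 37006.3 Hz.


Rise time from bandwidth relationship:
tr = 0.35 / BW
   = 0.35 / 37006.3
   = 9.457849069e-06 s
   = 9.4578 us

9.4578 us


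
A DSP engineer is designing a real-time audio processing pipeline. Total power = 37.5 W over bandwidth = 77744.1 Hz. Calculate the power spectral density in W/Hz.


Power spectral density:
PSD = P / BW
    = 37.5 / 77744.1
    = 0.00048235 W/Hz

0.00048235 W/Hz


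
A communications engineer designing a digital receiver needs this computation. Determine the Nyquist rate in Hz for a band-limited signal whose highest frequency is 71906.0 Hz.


The Nyquist rate is twice the maximum frequency component.
fs_min = 2 * fmax
      = 2 * 71906.0
      = 143812.0 Hz

143812.0


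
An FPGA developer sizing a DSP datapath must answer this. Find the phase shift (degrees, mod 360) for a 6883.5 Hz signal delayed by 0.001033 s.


Phase shift from frequency and time delay:
phi = 360 * f * t_delay
    = 360 * 6883.5 * 0.001033
    = 2559.84 degrees
    mod 360 = 39.84 degrees

39.84 degrees


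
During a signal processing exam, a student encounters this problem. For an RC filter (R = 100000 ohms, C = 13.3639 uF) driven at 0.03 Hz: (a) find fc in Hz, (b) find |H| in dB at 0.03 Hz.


Step 1 — cutoff frequency:
fc = 1 / (2*pi*R*C)
C = 13.3639 uF = 1.33639e-05 F
fc = 1 / (2*pi*100000*1.33639e-05)
   = 0.119093 Hz

Step 2 — magnitude at f = 0.03 Hz:
|H(f)| = 1 / sqrt(1 + (f/fc)^2)
f/fc = 0.03 / 0.119093 = 0.251904
|H| = 1 / sqrt(1 + 0.063456) = 0.9697063
|H|_dB = 20*log10(0.9697063) = -0.27 dB

fc = 0.119093 Hz; |H(0.03 Hz)| = -0.27 dB


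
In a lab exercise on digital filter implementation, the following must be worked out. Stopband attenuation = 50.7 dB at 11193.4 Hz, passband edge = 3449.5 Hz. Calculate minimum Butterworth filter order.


Butterworth filter order formula:
n = log10(10^(A/10) - 1) / (2 * log10(f_stop/f_pass))
10^(50.7/10) - 1 = 117488.7555
f_stop/f_pass = 11193.4 / 3449.5 = 3.2449
n = 4.9589 -> ceil = 5

5


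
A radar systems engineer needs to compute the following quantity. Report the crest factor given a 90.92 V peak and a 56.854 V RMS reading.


Crest factor is the ratio of peak to RMS:
CF = V_peak / V_rms
   = 90.92 / 56.854
   = 1.5992

1.5992


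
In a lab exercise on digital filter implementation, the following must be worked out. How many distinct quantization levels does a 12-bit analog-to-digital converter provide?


Number of quantization levels = 2^N
= 2^12
= 4096

4096


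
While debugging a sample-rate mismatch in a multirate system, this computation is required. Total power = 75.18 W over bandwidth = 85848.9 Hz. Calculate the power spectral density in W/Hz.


Power spectral density:
PSD = P / BW
    = 75.18 / 85848.9
    = 0.00087572 W/Hz

0.00087572 W/Hz


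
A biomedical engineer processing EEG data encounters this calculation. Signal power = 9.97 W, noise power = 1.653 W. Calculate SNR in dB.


SNR in decibels:
SNR = 10 * log10(Ps / Pn)
    = 10 * log10(9.97 / 1.653)
    = 10 * log10(6.0315)
    = 10 * 0.7804
    = 7.8 dB

7.8 dB


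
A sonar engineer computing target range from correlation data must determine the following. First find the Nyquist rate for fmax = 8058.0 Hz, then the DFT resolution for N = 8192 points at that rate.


Step 1 — Nyquist sampling rate:
fs = 2 * fmax = 2 * 8058.0 = 16116.0 Hz

Step 2 — DFT bin spacing:
df = fs / N = 16116.0 / 8192 = 1.9673 Hz

1.9673 Hz


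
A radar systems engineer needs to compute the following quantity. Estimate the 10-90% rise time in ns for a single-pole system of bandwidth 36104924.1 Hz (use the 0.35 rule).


Rise time from bandwidth relationship:
tr = 0.35 / BW
   = 0.35 / 36104924.1
   = 9.693968585e-09 s
   = 9.694 ns

9.694 ns


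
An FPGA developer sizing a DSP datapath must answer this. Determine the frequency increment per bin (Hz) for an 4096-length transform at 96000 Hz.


DFT frequency resolution:
df = fs / N
   = 96000 / 4096
   = 23.4375 Hz

23.4375 Hz


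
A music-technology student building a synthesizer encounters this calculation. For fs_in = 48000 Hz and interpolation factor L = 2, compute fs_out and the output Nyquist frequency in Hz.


Step 1 — output sample rate after interpolation by L:
fs_out = L * fs_in = 2 * 48000 = 96000 Hz

Step 2 — Nyquist frequency of the output stream:
f_Nyq = fs_out / 2 = 96000 / 2 = 48000.0 Hz

fs_out = 96000 Hz; f_Nyquist = 48000.0 Hz


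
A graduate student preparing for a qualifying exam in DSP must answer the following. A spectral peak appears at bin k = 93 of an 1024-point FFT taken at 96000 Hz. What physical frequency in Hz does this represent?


Frequency of DFT bin k:
f_k = k * fs / N
    = 93 * 96000 / 1024
    = 8928000 / 1024
    = 8718.75 Hz

8718.75 Hz


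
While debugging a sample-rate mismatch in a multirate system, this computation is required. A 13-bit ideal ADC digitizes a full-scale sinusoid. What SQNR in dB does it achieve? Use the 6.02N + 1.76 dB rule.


Theoretical SNR for a full-scale sinusoid:
SNR = 6.02 * N + 1.76
    = 6.02 * 13 + 1.76
    = 78.26 + 1.76
    = 80.02 dB

80.02 dB


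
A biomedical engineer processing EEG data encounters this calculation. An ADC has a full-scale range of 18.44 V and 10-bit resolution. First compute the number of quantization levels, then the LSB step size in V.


Step 1 — number of quantization levels:
L = 2^N = 2^10 = 1024

Step 2 — LSB step size:
delta = Vfs / L
      = 18.44 / 1024
      = 0.01800781 V

Levels = 1024; step size = 0.01800781 V


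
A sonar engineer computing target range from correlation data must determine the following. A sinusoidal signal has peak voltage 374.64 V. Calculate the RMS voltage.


RMS voltage for a sinusoidal waveform:
V_rms = V_peak / sqrt(2)
      = 374.64 / 1.414214
      = 264.91 V

264.91 V


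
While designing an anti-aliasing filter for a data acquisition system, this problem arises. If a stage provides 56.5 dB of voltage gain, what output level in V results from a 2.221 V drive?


Output voltage from dB gain:
V_out = V_in * 10^(gain_dB / 20)
      = 2.221 * 10^(56.5 / 20)
      = 2.221 * 668.343918
      = 1484.3918 V

1484.3918 V


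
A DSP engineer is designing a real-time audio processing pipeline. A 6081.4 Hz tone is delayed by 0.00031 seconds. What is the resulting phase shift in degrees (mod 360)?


Phase shift from frequency and time delay:
phi = 360 * f * t_delay
    = 360 * 6081.4 * 0.00031
    = 678.68 degrees
    mod 360 = 318.68 degrees

318.68 degrees


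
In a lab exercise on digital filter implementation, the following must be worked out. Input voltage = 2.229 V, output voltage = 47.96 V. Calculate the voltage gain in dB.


Voltage gain in dB:
G = 20 * log10(Vout / Vin)
  = 20 * log10(47.96 / 2.229)
  = 20 * log10(21.516375)
  = 20 * 1.332769
  = 26.66 dB

26.66 dB


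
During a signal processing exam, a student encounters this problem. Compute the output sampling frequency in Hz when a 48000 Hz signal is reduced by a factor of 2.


Decimation reduces the sample rate:
fs_out = fs_in / M
       = 48000 / 2
       = 24000.0 Hz

24000.0 Hz


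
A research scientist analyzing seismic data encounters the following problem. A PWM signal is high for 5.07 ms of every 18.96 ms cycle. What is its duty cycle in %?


Duty cycle as a percentage:
DC = (t_on / T) * 100
   = (5.07 / 18.96) * 100
   = 0.267405 * 100
   = 26.74 %

26.74 %


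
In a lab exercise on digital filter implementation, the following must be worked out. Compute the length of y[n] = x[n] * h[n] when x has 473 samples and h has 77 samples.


Linear convolution output length:
L = N + M - 1
  = 473 + 77 - 1
  = 549 samples

549


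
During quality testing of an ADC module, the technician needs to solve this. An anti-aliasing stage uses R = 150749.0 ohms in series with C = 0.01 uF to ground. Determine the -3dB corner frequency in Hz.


Cutoff frequency of a first-order RC filter:
fc = 1 / (2 * pi * R * C)
C = 0.01 uF = 1e-08 F
fc = 1 / (2 * pi * 150749.0 * 1e-08)
   = 1 / 0.0094718390187202
   = 105.576119 Hz

105.576119 Hz


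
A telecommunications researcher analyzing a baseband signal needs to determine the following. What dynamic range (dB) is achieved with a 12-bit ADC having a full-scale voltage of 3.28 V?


Dynamic range from full-scale to LSB:
V_min = V_max / 2^bits = 3.28 / 2^12
DR = 20 * log10(V_max / V_min)
   = 20 * log10(2^12)
   = 20 * 12 * log10(2)
   = 72.25 dB

72.25 dB


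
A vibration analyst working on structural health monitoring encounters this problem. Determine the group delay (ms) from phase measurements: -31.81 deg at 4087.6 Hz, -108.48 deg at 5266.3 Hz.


Group delay from phase difference:
tau = -d(phi)/d(omega)
d(phi) = -76.67 deg = -1.338144 rad
d(omega) = 2*pi*(5266.3 - 4087.6) = 7405.9905 rad/s
tau = -(-1.338144) / 7405.9905
    = 0.1807 ms

0.1807 ms


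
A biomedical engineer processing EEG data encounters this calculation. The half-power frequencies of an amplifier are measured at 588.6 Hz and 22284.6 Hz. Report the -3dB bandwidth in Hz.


Bandwidth is the difference of -3dB frequencies:
BW = f_high - f_low
   = 22284.6 - 588.6
   = 21696.0 Hz

21696.0 Hz


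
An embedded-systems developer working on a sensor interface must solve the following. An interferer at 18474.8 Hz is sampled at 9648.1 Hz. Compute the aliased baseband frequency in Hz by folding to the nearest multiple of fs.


Compute the nearest integer multiple of fs to the signal:
n = round(18474.8 / 9648.1) = 2
f_alias = |18474.8 - 2 * 9648.1|
        = |18474.8 - 19296.2|
        = 821.4 Hz

821.4


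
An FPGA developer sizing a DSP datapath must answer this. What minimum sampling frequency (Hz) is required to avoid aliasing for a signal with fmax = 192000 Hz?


The Nyquist rate is twice the maximum frequency component.
fs_min = 2 * fmax
      = 2 * 192000
      = 384000 Hz

384000


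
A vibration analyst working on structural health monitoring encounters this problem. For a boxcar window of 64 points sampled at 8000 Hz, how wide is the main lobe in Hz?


Main lobe width for a rectangular window:
Width = 2 * fs / N
      = 2 * 8000 / 64
      = 16000 / 64
      = 250.0 Hz

250.0 Hz


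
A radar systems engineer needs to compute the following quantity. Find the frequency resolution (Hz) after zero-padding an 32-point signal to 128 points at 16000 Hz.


Frequency resolution after zero-padding:
N_padded = 32 * 4 = 128
df = fs / N_padded
   = 16000 / 128
   = 125.0 Hz

125.0 Hz


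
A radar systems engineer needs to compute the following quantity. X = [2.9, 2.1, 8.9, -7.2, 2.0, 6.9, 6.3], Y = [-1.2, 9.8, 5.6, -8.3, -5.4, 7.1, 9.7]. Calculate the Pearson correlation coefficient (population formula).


Pearson correlation coefficient (population):
r = cov(X,Y) / (std(X) * std(Y))
Mean X = 3.1286, Mean Y = 2.4714
Cov(X,Y) = 24.553673
Std(X) = 4.879319, Std(Y) = 6.851843
r = 0.7344

0.7344


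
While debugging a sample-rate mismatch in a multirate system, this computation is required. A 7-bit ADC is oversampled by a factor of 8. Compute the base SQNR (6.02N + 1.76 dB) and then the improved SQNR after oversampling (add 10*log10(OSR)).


Step 1 — baseline SQNR at Nyquist:
SQNR_base = 6.02*N + 1.76
          = 6.02*7 + 1.76
          = 43.9 dB

Step 2 — oversampling processing gain:
G = 10*log10(OSR) = 10*log10(8) = 9.03 dB

Step 3 — total:
SQNR_total = 43.9 + 9.03 = 52.93 dB

Base SQNR = 43.9 dB; oversampled SQNR = 52.93 dB


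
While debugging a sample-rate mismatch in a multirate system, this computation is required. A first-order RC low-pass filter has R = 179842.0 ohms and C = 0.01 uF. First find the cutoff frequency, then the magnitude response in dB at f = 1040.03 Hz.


Step 1 — cutoff frequency:
fc = 1 / (2*pi*R*C)
C = 0.01 uF = 1e-08 F
fc = 1 / (2*pi*179842.0*1e-08)
   = 88.4971 Hz

Step 2 — magnitude at f = 1040.03 Hz:
|H(f)| = 1 / sqrt(1 + (f/fc)^2)
f/fc = 1040.03 / 88.4971 = 11.752137
|H| = 1 / sqrt(1 + 138.112724) = 0.0847845
|H|_dB = 20*log10(0.0847845) = -21.43 dB

fc = 88.4971 Hz; |H(1040.03 Hz)| = -21.43 dB


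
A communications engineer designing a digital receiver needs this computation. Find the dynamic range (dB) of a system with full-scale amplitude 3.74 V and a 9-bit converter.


Dynamic range from full-scale to LSB:
V_min = V_max / 2^bits = 3.74 / 2^9
DR = 20 * log10(V_max / V_min)
   = 20 * log10(2^9)
   = 20 * 9 * log10(2)
   = 54.19 dB

54.19 dB


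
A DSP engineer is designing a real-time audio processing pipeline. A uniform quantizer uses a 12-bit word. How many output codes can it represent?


Number of quantization levels = 2^N
= 2^12
= 4096

4096


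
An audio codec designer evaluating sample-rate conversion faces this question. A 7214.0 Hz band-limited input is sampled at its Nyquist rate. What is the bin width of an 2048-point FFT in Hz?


Step 1 — Nyquist sampling rate:
fs = 2 * fmax = 2 * 7214.0 = 14428.0 Hz

Step 2 — DFT bin spacing:
df = fs / N = 14428.0 / 2048 = 7.0449 Hz

7.0449 Hz


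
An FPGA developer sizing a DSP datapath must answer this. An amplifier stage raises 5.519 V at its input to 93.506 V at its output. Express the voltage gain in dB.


Voltage gain in dB:
G = 20 * log10(Vout / Vin)
  = 20 * log10(93.506 / 5.519)
  = 20 * log10(16.942562)
  = 20 * 1.228979
  = 24.58 dB

24.58 dB


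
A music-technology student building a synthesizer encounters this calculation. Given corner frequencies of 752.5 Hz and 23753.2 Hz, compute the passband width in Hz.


Bandwidth is the difference of -3dB frequencies:
BW = f_high - f_low
   = 23753.2 - 752.5
   = 23000.7 Hz

23000.7 Hz


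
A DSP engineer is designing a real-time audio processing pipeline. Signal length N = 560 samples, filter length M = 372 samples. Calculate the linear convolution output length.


Linear convolution output length:
L = N + M - 1
  = 560 + 372 - 1
  = 931 samples

931


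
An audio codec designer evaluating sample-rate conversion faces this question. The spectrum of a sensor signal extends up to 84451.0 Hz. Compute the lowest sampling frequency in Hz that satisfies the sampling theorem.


The Nyquist rate is twice the maximum frequency component.
fs_min = 2 * fmax
      = 2 * 84451.0
      = 168902.0 Hz

168902.0


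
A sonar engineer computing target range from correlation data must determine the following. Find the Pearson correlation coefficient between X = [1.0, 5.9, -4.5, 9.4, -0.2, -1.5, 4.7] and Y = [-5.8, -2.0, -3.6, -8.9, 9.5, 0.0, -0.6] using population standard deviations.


Pearson correlation coefficient (population):
r = cov(X,Y) / (std(X) * std(Y))
Mean X = 2.1143, Mean Y = -1.6286
Cov(X,Y) = -9.382449
Std(X) = 4.432164, Std(Y) = 5.369947
r = -0.3942

-0.3942


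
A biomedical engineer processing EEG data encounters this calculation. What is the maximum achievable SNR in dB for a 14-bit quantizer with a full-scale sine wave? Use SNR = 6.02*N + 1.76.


Theoretical SNR for a full-scale sinusoid:
SNR = 6.02 * N + 1.76
    = 6.02 * 14 + 1.76
    = 84.28 + 1.76
    = 86.04 dB

86.04 dB


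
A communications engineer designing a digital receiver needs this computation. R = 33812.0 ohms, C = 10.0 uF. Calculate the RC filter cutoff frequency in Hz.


Cutoff frequency of a first-order RC filter:
fc = 1 / (2 * pi * R * C)
C = 10.0 uF = 1e-05 F
fc = 1 / (2 * pi * 33812.0 * 1e-05)
   = 1 / 2.1244706160636
   = 0.470705 Hz

0.470705 Hz


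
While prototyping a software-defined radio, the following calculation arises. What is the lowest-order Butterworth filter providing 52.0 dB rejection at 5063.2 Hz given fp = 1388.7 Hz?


Butterworth filter order formula:
n = log10(10^(A/10) - 1) / (2 * log10(f_stop/f_pass))
10^(52.0/10) - 1 = 158488.3192
f_stop/f_pass = 5063.2 / 1388.7 = 3.646
n = 4.6278 -> ceil = 5

5


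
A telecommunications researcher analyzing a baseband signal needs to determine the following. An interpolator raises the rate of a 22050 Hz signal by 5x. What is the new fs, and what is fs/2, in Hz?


Step 1 — output sample rate after interpolation by L:
fs_out = L * fs_in = 5 * 22050 = 110250 Hz

Step 2 — Nyquist frequency of the output stream:
f_Nyq = fs_out / 2 = 110250 / 2 = 55125.0 Hz

fs_out = 110250 Hz; f_Nyquist = 55125.0 Hz


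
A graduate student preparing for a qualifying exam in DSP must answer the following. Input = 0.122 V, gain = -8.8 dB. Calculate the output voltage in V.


Output voltage from dB gain:
V_out = V_in * 10^(gain_dB / 20)
      = 0.122 * 10^(-8.8 / 20)
      = 0.122 * 0.363078
      = 0.0443 V

0.0443 V


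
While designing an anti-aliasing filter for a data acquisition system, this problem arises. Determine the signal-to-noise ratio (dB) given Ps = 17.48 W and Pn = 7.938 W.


SNR in decibels:
SNR = 10 * log10(Ps / Pn)
    = 10 * log10(17.48 / 7.938)
    = 10 * log10(2.2021)
    = 10 * 0.3428
    = 3.43 dB

3.43 dB


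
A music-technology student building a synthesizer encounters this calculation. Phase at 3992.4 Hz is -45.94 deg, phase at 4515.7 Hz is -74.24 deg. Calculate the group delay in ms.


Group delay from phase difference:
tau = -d(phi)/d(omega)
d(phi) = -28.3 deg = -0.493928 rad
d(omega) = 2*pi*(4515.7 - 3992.4) = 3287.9909 rad/s
tau = -(-0.493928) / 3287.9909
    = 0.1502 ms

0.1502 ms


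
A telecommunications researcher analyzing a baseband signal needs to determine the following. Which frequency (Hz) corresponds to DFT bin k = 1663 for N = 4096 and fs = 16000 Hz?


Frequency of DFT bin k:
f_k = k * fs / N
    = 1663 * 16000 / 4096
    = 26608000 / 4096
    = 6496.094 Hz

6496.094 Hz


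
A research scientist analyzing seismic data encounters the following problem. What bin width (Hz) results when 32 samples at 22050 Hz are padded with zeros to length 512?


Frequency resolution after zero-padding:
N_padded = 32 * 16 = 512
df = fs / N_padded
   = 22050 / 512
   = 43.0664 Hz

43.0664 Hz


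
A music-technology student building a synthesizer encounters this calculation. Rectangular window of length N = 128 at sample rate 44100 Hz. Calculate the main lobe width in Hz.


Main lobe width for a rectangular window:
Width = 2 * fs / N
      = 2 * 44100 / 128
      = 88200 / 128
      = 689.062 Hz

689.062 Hz
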